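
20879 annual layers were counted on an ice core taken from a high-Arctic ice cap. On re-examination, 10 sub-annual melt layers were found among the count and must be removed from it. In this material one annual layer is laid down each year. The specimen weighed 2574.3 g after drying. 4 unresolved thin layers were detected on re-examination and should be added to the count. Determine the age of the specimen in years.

20873 years

Adjusted count: 20879 − 10 + 4 = 20873 annual layers.
One annual layer per year makes the duration 20873 years.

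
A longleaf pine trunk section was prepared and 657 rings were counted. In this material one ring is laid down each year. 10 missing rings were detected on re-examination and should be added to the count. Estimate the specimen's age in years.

After corrections the count is 657 + 10 = 667 rings.
With a one-to-one ring periodicity this is 667 years.

667 years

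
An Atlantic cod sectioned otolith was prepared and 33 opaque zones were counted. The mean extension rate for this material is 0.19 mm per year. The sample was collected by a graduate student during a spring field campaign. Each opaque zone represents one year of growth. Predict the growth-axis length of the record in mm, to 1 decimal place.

33 years of growth are recorded.
33 years at 0.19 mm/year gives 0.19 × 33 = 6.3 mm.

6.3 mm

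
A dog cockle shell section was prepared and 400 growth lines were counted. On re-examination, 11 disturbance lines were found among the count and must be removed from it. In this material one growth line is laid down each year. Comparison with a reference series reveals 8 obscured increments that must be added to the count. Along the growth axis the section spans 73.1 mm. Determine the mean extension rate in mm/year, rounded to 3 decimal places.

0.184 mm/year

True growth line count = 400 − 11 + 8 = 397.
Mean rate = 73.1 mm / 397 years ≈ 0.184 mm/year.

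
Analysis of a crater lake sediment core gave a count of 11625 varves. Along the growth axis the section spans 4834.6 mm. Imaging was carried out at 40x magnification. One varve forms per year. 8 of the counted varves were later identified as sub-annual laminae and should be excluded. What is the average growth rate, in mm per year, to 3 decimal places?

0.416 mm per year

After corrections the count is 11625 − 8 = 11617 varves.
Extension rate ≈ 4834.6 / 11617 = 0.416 mm per year.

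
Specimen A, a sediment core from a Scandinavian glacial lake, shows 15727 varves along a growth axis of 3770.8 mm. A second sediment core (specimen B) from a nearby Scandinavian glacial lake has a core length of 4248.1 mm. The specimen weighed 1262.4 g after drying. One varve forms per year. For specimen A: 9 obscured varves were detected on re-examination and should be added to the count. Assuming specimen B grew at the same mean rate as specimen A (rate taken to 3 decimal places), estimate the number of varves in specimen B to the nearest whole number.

17700 varves

Specimen A: correcting the raw count gives 15727 + 9 = 15736 true varves.
A: Extension rate ≈ 3770.8 / 15736 = 0.240 mm per year.
For B, 4248.1 / 0.240 = 17700.42 years ≈ 17700 varves.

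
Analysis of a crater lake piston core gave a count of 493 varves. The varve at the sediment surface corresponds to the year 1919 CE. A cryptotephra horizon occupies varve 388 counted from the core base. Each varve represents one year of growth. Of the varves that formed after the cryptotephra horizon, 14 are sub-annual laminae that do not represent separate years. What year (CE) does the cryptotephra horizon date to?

Between varve 388 and the sediment surface there are 493 − 388 = 105 varves.
105 − 14 false = 91 true varves after the cryptotephra horizon.
1919 − 91 = 1828 CE.

1828 CE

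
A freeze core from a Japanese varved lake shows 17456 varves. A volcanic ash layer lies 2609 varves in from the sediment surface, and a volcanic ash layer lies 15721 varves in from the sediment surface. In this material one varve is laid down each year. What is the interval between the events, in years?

13112 years

The two markers are separated by 15721 − 2609 = 13112 varves.
At one varve per year, 13112 years elapsed between them.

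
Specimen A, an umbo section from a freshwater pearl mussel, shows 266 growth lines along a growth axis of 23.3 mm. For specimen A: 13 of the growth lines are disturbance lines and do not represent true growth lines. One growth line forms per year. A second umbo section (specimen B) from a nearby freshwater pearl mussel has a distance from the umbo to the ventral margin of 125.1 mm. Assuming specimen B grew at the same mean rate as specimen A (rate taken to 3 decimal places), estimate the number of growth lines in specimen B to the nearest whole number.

1360 growth lines

Specimen A: correcting the raw count gives 266 − 13 = 253 true growth lines.
A: Extension rate ≈ 23.3 / 253 = 0.092 mm/year.
For B, 125.1 / 0.092 = 1359.78 years ≈ 1360 growth lines.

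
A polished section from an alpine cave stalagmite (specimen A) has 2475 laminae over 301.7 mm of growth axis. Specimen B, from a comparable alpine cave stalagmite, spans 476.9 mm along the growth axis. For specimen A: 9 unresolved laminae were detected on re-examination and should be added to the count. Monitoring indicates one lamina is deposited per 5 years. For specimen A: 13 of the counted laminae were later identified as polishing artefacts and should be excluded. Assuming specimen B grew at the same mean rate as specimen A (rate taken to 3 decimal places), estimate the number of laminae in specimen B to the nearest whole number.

Specimen A: after corrections the count is 2475 − 13 + 9 = 2471 laminae.
Specimen A: multiplying by 5 years per lamina: 2471 × 5 = 12355 years.
A: Extension rate ≈ 301.7 / 12355 = 0.024 mm per year.
Specimen B: 476.9 mm / 0.024 mm per year = 19870.83 years; at 5 years per lamina that is 19870.83 / 5 ≈ 3974 laminae.

3974 laminae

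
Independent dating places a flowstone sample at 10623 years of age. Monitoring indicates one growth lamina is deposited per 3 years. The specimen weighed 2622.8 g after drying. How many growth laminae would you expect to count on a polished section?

One growth lamina every 3 years means 10623 / 3 = 3541 growth laminae.
So 3541 growth laminae should be present.

3541 growth laminae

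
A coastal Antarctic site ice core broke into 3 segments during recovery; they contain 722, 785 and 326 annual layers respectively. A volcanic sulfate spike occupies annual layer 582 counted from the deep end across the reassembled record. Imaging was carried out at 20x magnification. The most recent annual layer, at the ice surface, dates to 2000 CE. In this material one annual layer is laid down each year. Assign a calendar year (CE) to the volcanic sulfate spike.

749 CE

Total annual layers = 722 + 785 + 326 = 1833.
1833 − 582 = 1251 annual layers lie beyond the volcanic sulfate spike toward the ice surface.
Counting back 1251 years from 2000 CE places the volcanic sulfate spike in 2000 − 1251 = 749 CE.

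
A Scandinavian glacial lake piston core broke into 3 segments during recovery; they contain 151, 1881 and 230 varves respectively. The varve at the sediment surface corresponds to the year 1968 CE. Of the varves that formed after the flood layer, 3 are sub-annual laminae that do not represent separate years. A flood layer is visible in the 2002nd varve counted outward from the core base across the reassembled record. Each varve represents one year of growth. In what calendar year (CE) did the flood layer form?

1711 CE

Total varves = 151 + 1881 + 230 = 2262.
The flood layer sits at varve 2002 from the core base, so 2262 − 2002 = 260 varves formed after it.
Excluding 3 false varves: 260 − 3 = 257.
1968 − 257 = 1711 CE.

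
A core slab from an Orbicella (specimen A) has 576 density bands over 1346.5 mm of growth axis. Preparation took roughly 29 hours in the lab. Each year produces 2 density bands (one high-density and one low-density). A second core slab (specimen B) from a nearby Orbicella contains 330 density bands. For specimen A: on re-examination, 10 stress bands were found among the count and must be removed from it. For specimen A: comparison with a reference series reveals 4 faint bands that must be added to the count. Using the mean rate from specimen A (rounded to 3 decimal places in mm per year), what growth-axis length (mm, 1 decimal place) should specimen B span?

Specimen A: after corrections the count is 576 − 10 + 4 = 570 density bands.
Specimen A: dividing by 2 density bands per year: 570 / 2 = 285 years.
A: Extension rate ≈ 1346.5 / 285 = 4.725 mm/yr.
Specimen B: 330 density bands at 2 per year is 330 / 2 = 165 years. For B, 4.725 mm/year × 165 years = 779.6 mm.

779.6 mm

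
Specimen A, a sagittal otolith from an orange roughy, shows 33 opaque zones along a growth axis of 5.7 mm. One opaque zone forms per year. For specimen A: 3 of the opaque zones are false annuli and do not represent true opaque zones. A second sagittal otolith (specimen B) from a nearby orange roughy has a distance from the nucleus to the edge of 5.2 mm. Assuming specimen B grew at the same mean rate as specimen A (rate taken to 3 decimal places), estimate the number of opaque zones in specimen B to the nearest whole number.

Specimen A: true opaque zone count = 33 − 3 = 30.
A: 5.7 mm over 30 years gives 5.7 / 30 ≈ 0.190 mm/year.
Specimen B: 5.2 mm / 0.190 mm per year = 27.37 years ≈ 27 opaque zones.

27 opaque zones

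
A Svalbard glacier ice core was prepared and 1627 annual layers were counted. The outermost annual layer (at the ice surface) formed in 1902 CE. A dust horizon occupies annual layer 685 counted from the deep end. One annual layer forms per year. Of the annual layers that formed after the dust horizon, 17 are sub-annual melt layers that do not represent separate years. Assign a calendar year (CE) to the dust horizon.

977 CE

1627 − 685 = 942 annual layers lie beyond the dust horizon toward the ice surface.
Removing the 17 false annual layers leaves 942 − 17 = 925 true annual layers beyond the dust horizon.
1902 − 925 = 977 CE.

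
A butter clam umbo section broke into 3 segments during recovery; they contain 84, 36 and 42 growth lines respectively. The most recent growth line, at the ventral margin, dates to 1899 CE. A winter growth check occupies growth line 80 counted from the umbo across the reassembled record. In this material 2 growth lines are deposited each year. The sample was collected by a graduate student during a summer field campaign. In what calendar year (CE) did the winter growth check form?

Total growth lines = 84 + 36 + 42 = 162.
162 − 80 = 82 growth lines lie beyond the winter growth check toward the ventral margin.
82 growth lines at 2 per year is 82 / 2 = 41 years.
The growth line at the ventral margin is 1899 CE, so the winter growth check dates to 1899 − 41 = 1858 CE.

1858 CE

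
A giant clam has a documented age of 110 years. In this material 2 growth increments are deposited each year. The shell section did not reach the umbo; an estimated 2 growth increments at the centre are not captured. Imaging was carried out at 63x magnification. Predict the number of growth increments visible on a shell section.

Expected growth increments: 110 × 2 = 220.
Subtracting the 2 growth increments not captured gives 220 − 2 = 218 growth increments in the record.

218 growth increments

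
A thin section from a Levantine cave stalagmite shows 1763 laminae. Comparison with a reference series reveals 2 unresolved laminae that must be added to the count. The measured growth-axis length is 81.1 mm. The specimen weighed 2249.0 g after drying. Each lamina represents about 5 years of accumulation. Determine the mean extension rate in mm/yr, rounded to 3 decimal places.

0.009 mm/yr

Adjusted count: 1763 + 2 = 1765 laminae.
At 5 years per lamina, 1765 × 5 = 8825 years.
Extension rate ≈ 81.1 / 8825 = 0.009 mm/yr.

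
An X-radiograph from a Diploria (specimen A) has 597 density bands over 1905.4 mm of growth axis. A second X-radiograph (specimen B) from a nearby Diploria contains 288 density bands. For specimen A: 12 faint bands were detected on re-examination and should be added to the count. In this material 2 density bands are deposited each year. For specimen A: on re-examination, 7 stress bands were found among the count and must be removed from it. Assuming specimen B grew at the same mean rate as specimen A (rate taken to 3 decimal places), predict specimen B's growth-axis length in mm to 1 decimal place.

911.5 mm

Specimen A: adjusted count: 597 − 7 + 12 = 602 density bands.
Specimen A: 602 density bands at 2 per year is 602 / 2 = 301 years.
A: Extension rate ≈ 1905.4 / 301 = 6.330 mm/yr.
Specimen B: with 2 density bands per year, 288 / 2 = 144 years. B's length ≈ 6.330 × 144 = 911.5 mm.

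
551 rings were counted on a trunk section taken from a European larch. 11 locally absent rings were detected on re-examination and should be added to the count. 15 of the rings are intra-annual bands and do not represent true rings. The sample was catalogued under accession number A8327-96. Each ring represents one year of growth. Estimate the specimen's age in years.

547 years

True ring count = 551 − 15 + 11 = 547.
At one ring per year, that is 547 years.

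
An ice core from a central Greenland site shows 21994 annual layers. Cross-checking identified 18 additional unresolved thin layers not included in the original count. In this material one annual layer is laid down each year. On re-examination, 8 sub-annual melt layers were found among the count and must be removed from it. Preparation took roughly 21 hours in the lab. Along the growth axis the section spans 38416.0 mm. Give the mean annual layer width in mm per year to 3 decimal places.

True annual layer count = 21994 − 8 + 18 = 22004.
Extension rate ≈ 38416.0 / 22004 = 1.746 mm per year.

1.746 mm per year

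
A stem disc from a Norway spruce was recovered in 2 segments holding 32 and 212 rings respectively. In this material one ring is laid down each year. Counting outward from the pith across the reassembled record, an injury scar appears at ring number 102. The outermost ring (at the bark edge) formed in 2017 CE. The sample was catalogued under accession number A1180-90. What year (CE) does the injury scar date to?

1875 CE

Total rings = 32 + 212 = 244.
244 − 102 = 142 rings lie beyond the injury scar toward the bark edge.
Counting back 142 years from 2017 CE places the injury scar in 2017 − 142 = 1875 CE.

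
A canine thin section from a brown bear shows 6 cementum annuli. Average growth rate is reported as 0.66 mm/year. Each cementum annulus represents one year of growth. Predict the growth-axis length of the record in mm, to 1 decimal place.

6 years of growth are recorded.
6 years at 0.66 mm/year gives 0.66 × 6 = 4.0 mm.

4.0 mm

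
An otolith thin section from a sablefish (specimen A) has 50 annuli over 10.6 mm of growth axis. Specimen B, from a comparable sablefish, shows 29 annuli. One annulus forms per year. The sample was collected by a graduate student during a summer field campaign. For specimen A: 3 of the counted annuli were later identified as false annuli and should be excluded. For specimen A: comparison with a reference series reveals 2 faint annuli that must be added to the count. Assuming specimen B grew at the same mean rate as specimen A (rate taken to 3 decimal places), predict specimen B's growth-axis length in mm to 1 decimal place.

6.3 mm

Specimen A: adjusted count: 50 − 3 + 2 = 49 annuli.
A: 10.6 mm over 49 years gives 10.6 / 49 ≈ 0.216 mm per year.
For B, 0.216 mm/year × 29 years = 6.3 mm.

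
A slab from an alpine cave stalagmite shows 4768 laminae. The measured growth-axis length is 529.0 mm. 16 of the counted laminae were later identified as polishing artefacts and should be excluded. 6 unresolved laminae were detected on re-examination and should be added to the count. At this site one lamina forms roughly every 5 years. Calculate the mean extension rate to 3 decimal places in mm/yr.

0.022 mm/yr

Adjusted count: 4768 − 16 + 6 = 4758 laminae.
At 5 years per lamina, 4758 × 5 = 23790 years.
529.0 mm over 23790 years gives 529.0 / 23790 ≈ 0.022 mm/yr.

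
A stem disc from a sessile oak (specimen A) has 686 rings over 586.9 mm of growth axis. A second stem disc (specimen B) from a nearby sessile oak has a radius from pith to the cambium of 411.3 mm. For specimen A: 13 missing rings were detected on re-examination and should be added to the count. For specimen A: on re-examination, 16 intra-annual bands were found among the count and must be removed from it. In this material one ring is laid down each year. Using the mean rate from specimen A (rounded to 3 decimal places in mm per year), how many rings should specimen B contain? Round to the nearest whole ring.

Specimen A: true ring count = 686 − 16 + 13 = 683.
A: 586.9 mm over 683 years gives 586.9 / 683 ≈ 0.859 mm/year.
Specimen B: 411.3 mm / 0.859 mm per year = 478.81 years ≈ 479 rings.

479 rings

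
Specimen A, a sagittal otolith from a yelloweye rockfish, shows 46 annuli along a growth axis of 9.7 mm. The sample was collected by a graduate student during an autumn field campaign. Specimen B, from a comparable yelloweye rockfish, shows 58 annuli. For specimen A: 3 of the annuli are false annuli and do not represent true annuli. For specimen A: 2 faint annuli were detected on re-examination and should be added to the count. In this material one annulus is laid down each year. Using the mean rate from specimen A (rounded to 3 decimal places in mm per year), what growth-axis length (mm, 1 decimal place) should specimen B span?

12.5 mm

Specimen A: true annulus count = 46 − 3 + 2 = 45.
A: Mean rate = 9.7 mm / 45 years ≈ 0.216 mm/yr.
Length of B = 0.216 × 58 = 12.5 mm.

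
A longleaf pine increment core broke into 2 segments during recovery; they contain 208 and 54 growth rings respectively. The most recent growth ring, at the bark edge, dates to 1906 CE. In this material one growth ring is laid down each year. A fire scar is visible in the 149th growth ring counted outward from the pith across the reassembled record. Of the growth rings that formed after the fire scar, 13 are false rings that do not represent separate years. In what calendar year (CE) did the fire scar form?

1806 CE

Total growth rings = 208 + 54 = 262.
The fire scar sits at growth ring 149 from the pith, so 262 − 149 = 113 growth rings formed after it.
113 − 13 false = 100 true growth rings after the fire scar.
The growth ring at the bark edge is 1906 CE, so the fire scar dates to 1906 − 100 = 1806 CE.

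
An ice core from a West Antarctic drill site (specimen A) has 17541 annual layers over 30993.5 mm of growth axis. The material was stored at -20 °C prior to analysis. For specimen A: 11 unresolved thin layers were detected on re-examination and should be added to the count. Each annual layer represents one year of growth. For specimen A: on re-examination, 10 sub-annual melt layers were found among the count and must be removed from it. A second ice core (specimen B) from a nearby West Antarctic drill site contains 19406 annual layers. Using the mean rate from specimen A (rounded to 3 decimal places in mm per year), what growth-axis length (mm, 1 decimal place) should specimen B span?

34290.4 mm

Specimen A: true annual layer count = 17541 − 10 + 11 = 17542.
A: Mean rate = 30993.5 mm / 17542 years ≈ 1.767 mm/year.
Length of B = 1.767 × 19406 = 34290.4 mm.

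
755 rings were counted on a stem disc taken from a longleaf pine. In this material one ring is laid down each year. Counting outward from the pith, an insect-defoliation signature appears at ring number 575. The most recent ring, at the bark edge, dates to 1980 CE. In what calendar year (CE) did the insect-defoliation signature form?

755 − 575 = 180 rings lie beyond the insect-defoliation signature toward the bark edge.
1980 − 180 = 1800 CE.

1800 CE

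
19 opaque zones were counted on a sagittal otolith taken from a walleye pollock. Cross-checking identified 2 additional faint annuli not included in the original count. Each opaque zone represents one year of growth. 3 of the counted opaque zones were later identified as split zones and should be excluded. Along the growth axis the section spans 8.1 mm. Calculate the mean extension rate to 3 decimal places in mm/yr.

0.450 mm/yr

Correcting the raw count gives 19 − 3 + 2 = 18 true opaque zones.
8.1 mm over 18 years gives 8.1 / 18 ≈ 0.450 mm/yr.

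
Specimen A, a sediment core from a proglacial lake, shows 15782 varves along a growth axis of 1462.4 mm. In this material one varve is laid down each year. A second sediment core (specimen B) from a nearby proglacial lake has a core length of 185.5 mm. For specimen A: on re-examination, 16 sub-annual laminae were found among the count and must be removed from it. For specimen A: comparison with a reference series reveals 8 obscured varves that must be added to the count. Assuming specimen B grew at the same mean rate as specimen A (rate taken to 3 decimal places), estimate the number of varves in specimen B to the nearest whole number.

1995 varves

Specimen A: after corrections the count is 15782 − 16 + 8 = 15774 varves.
A: 1462.4 mm over 15774 years gives 1462.4 / 15774 ≈ 0.093 mm/year.
For B, 185.5 / 0.093 = 1994.62 years ≈ 1995 varves.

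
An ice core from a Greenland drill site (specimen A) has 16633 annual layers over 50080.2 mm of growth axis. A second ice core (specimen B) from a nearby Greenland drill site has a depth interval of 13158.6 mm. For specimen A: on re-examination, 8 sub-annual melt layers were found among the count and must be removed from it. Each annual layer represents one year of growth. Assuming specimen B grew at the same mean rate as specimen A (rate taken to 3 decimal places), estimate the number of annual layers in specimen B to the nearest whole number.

Specimen A: adjusted count: 16633 − 8 = 16625 annual layers.
A: Extension rate ≈ 50080.2 / 16625 = 3.012 mm/yr.
Specimen B: 13158.6 mm / 3.012 mm per year = 4368.73 years ≈ 4369 annual layers.

4369 annual layers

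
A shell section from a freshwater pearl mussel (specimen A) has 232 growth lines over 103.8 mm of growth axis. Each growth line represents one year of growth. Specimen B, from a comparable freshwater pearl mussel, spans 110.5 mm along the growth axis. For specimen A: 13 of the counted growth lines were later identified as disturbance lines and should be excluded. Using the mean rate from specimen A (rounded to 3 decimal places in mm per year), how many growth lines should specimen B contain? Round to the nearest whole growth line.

Specimen A: after corrections the count is 232 − 13 = 219 growth lines.
A: Extension rate ≈ 103.8 / 219 = 0.474 mm/yr.
Specimen B: 110.5 mm / 0.474 mm per year = 233.12 years ≈ 233 growth lines.

233 growth lines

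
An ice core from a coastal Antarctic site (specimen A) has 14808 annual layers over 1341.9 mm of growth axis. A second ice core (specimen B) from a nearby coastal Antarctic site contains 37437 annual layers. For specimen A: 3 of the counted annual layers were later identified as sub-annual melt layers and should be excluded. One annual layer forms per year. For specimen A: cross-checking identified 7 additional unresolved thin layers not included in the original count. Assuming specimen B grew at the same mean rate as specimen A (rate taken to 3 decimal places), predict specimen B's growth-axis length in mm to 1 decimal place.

3406.8 mm

Specimen A: correcting the raw count gives 14808 − 3 + 7 = 14812 true annual layers.
A: Extension rate ≈ 1341.9 / 14812 = 0.091 mm per year.
Length of B = 0.091 × 37437 = 3406.8 mm.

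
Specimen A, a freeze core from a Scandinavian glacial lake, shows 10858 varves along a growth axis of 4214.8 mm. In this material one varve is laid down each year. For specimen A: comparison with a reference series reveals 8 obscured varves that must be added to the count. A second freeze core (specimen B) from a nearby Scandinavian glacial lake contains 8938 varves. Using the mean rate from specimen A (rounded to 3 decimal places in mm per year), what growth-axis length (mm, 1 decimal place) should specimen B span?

Specimen A: true varve count = 10858 + 8 = 10866.
A: 4214.8 mm over 10866 years gives 4214.8 / 10866 ≈ 0.388 mm/yr.
B's length ≈ 0.388 × 8938 = 3467.9 mm.

3467.9 mm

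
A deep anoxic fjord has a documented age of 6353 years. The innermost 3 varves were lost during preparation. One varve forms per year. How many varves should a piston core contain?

6350 varves

At one varve per year, 6353 years correspond to 6353 varves.
6353 − 3 missed = 6350 varves expected in the prepared section.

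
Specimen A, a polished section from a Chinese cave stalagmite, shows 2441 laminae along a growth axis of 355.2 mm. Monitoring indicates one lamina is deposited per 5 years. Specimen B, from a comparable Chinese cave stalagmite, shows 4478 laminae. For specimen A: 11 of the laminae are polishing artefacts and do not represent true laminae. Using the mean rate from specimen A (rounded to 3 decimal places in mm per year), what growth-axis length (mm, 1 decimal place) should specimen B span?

649.3 mm

Specimen A: adjusted count: 2441 − 11 = 2430 laminae.
Specimen A: multiplying by 5 years per lamina: 2430 × 5 = 12150 years.
A: Extension rate ≈ 355.2 / 12150 = 0.029 mm/yr.
Specimen B: at 5 years per lamina, 4478 × 5 = 22390 years. Length of B = 0.029 × 22390 = 649.3 mm.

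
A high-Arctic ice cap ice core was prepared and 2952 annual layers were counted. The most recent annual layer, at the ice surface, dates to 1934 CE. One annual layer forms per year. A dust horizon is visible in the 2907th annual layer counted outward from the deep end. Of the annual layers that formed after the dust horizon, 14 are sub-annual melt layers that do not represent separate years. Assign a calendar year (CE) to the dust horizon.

1903 CE

The dust horizon sits at annual layer 2907 from the deep end, so 2952 − 2907 = 45 annual layers formed after it.
45 − 14 false = 31 true annual layers after the dust horizon.
Counting back 31 years from 1934 CE places the dust horizon in 1934 − 31 = 1903 CE.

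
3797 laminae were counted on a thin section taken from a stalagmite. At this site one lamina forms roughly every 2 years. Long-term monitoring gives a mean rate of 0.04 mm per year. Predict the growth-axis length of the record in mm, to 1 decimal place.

3797 laminae at 2 years each span 3797 × 2 = 7594 years.
Predicted length = 0.04 mm/year × 7594 years = 303.8 mm.

303.8 mm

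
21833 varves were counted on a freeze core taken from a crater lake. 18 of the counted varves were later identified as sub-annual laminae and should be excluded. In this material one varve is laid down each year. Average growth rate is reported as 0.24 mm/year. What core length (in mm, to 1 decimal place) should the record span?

Adjusted count: 21833 − 18 = 21815 varves.
21815 years at 0.24 mm/year gives 0.24 × 21815 = 5235.6 mm.

5235.6 mm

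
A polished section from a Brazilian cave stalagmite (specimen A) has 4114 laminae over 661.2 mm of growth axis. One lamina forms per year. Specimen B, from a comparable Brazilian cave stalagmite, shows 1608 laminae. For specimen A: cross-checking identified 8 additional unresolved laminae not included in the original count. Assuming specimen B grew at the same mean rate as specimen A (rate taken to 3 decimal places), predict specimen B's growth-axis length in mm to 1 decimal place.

257.3 mm

Specimen A: true lamina count = 4114 + 8 = 4122.
A: 661.2 mm over 4122 years gives 661.2 / 4122 ≈ 0.160 mm/year.
Length of B = 0.160 × 1608 = 257.3 mm.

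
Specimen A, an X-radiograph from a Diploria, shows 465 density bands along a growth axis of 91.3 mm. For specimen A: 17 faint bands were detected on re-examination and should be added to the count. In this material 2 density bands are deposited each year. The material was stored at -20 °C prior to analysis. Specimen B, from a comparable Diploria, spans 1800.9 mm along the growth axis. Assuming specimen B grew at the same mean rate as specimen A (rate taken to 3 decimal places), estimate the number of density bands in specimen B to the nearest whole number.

9503 density bands

Specimen A: correcting the raw count gives 465 + 17 = 482 true density bands.
Specimen A: dividing by 2 density bands per year: 482 / 2 = 241 years.
A: 91.3 mm over 241 years gives 91.3 / 241 ≈ 0.379 mm/year.
B spans 1800.9 / 0.379 = 4751.72 years; at 2 density bands per year that is 4751.72 × 2 ≈ 9503 density bands.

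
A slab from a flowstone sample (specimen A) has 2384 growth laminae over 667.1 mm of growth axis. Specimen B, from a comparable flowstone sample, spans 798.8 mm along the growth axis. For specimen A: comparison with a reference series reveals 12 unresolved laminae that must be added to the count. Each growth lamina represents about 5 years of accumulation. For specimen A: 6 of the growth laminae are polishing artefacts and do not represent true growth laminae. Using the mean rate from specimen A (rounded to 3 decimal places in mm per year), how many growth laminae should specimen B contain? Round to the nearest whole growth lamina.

Specimen A: correcting the raw count gives 2384 − 6 + 12 = 2390 true growth laminae.
Specimen A: multiplying by 5 years per growth lamina: 2390 × 5 = 11950 years.
A: Mean rate = 667.1 mm / 11950 years ≈ 0.056 mm per year.
For B, 798.8 / 0.056 = 14264.29 years; at 5 years per growth lamina that is 14264.29 / 5 ≈ 2853 growth laminae.

2853 growth laminae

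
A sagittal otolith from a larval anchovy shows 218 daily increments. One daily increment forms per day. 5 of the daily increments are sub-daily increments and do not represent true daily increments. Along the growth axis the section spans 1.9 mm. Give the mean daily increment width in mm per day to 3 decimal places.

0.009 mm per day

True daily increment count = 218 − 5 = 213.
1.9 mm over 213 days gives 1.9 / 213 ≈ 0.009 mm per day.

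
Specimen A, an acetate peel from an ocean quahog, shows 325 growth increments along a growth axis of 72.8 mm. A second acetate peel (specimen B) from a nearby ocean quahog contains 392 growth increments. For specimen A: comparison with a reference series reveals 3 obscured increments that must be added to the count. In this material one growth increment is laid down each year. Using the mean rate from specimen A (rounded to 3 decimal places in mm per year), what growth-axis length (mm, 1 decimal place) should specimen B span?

Specimen A: after corrections the count is 325 + 3 = 328 growth increments.
A: 72.8 mm over 328 years gives 72.8 / 328 ≈ 0.222 mm/yr.
For B, 0.222 mm/year × 392 years = 87.0 mm.

87.0 mm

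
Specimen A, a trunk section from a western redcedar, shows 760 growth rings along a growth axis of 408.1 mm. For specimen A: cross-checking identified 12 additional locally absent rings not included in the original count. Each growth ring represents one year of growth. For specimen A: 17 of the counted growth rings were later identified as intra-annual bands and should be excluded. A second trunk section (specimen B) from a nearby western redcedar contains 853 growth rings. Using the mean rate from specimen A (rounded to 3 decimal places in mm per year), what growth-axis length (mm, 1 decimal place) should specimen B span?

Specimen A: true growth ring count = 760 − 17 + 12 = 755.
A: Extension rate ≈ 408.1 / 755 = 0.541 mm/year.
For B, 0.541 mm/year × 853 years = 461.5 mm.

461.5 mm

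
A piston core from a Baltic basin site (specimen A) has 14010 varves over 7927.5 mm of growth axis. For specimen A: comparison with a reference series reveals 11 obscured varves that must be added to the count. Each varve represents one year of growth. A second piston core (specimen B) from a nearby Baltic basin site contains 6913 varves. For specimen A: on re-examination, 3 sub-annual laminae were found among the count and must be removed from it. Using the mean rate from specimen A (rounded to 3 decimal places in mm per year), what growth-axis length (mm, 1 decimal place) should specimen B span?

3912.8 mm

Specimen A: correcting the raw count gives 14010 − 3 + 11 = 14018 true varves.
A: 7927.5 mm over 14018 years gives 7927.5 / 14018 ≈ 0.566 mm per year.
B's length ≈ 0.566 × 6913 = 3912.8 mm.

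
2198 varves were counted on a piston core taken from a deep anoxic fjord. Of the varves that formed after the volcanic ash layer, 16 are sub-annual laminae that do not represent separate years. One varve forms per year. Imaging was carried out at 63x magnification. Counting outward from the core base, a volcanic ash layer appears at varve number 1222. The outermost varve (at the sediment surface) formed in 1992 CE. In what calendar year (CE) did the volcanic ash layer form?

2198 − 1222 = 976 varves lie beyond the volcanic ash layer toward the sediment surface.
976 − 16 false = 960 true varves after the volcanic ash layer.
1992 − 960 = 1032 CE.

1032 CE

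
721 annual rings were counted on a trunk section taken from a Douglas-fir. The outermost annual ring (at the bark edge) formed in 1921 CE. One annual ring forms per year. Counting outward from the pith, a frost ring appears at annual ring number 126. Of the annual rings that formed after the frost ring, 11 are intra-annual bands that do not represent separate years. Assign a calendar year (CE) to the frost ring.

1337 CE

721 − 126 = 595 annual rings lie beyond the frost ring toward the bark edge.
Excluding 11 false annual rings: 595 − 11 = 584.
Counting back 584 years from 1921 CE places the frost ring in 1921 − 584 = 1337 CE.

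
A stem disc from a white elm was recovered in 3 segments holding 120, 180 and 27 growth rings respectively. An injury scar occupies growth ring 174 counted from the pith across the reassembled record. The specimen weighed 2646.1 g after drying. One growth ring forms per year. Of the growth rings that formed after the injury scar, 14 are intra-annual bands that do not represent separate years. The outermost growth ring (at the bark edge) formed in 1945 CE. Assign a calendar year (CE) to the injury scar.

Total growth rings = 120 + 180 + 27 = 327.
Between growth ring 174 and the bark edge there are 327 − 174 = 153 growth rings.
Removing the 14 false growth rings leaves 153 − 14 = 139 true growth rings beyond the injury scar.
Counting back 139 years from 1945 CE places the injury scar in 1945 − 139 = 1806 CE.

1806 CE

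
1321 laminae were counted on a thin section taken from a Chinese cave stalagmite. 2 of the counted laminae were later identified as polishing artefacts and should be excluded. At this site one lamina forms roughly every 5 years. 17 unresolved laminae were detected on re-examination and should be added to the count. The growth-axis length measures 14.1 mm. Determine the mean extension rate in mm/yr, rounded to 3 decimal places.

0.002 mm/yr

Correcting the raw count gives 1321 − 2 + 17 = 1336 true laminae.
Multiplying by 5 years per lamina: 1336 × 5 = 6680 years.
Extension rate ≈ 14.1 / 6680 = 0.002 mm/yr.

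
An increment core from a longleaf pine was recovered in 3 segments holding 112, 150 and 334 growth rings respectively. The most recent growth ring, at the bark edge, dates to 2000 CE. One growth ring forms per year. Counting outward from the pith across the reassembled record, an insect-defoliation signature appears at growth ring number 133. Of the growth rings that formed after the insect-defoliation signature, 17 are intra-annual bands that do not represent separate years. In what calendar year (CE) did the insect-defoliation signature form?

1554 CE

Total growth rings = 112 + 150 + 334 = 596.
596 − 133 = 463 growth rings lie beyond the insect-defoliation signature toward the bark edge.
Excluding 17 false growth rings: 463 − 17 = 446.
The growth ring at the bark edge is 2000 CE, so the insect-defoliation signature dates to 2000 − 446 = 1554 CE.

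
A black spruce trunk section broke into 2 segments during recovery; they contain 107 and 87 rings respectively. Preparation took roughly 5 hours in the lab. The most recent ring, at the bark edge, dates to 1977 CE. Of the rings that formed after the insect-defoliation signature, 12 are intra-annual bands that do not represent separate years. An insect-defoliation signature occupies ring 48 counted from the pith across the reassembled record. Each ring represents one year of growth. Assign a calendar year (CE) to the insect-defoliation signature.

Total rings = 107 + 87 = 194.
The insect-defoliation signature sits at ring 48 from the pith, so 194 − 48 = 146 rings formed after it.
146 − 12 false = 134 true rings after the insect-defoliation signature.
The ring at the bark edge is 1977 CE, so the insect-defoliation signature dates to 1977 − 134 = 1843 CE.

1843 CE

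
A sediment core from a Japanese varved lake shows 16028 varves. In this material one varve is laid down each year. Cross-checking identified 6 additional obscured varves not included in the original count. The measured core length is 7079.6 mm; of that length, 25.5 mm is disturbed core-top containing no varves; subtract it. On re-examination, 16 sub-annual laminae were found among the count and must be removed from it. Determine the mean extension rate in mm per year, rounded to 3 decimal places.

0.440 mm per year

After corrections the count is 16028 − 16 + 6 = 16018 varves.
Removing the 25.5 mm offcut leaves 7079.6 − 25.5 = 7054.1 mm.
7054.1 mm over 16018 years gives 7054.1 / 16018 ≈ 0.440 mm per year.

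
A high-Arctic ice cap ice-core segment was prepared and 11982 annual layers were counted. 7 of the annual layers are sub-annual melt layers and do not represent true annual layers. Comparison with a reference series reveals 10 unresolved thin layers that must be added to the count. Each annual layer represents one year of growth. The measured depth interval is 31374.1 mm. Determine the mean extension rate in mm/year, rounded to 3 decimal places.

2.618 mm/year

True annual layer count = 11982 − 7 + 10 = 11985.
31374.1 mm over 11985 years gives 31374.1 / 11985 ≈ 2.618 mm/year.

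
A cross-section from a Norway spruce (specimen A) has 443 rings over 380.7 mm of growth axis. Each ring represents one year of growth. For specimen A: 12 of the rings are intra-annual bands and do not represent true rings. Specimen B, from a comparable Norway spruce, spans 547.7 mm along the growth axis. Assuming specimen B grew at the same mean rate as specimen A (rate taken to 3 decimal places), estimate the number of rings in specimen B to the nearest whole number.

Specimen A: correcting the raw count gives 443 − 12 = 431 true rings.
A: Extension rate ≈ 380.7 / 431 = 0.883 mm per year.
Specimen B: 547.7 mm / 0.883 mm per year = 620.27 years ≈ 620 rings.

620 rings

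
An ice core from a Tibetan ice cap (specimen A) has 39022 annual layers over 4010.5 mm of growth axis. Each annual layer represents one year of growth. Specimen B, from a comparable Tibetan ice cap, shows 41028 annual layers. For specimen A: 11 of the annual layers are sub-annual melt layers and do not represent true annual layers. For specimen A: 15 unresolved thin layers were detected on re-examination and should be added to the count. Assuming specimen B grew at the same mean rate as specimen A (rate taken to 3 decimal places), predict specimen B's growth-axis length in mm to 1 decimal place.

Specimen A: adjusted count: 39022 − 11 + 15 = 39026 annual layers.
A: Mean rate = 4010.5 mm / 39026 years ≈ 0.103 mm per year.
B's length ≈ 0.103 × 41028 = 4225.9 mm.

4225.9 mm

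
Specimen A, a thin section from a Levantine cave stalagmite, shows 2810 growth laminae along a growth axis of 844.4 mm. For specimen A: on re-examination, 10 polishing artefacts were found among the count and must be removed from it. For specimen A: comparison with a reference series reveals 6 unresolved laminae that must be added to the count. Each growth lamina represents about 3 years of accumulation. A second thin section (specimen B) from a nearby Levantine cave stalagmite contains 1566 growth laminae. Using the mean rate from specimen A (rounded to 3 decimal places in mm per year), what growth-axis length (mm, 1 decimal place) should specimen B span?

469.8 mm

Specimen A: after corrections the count is 2810 − 10 + 6 = 2806 growth laminae.
Specimen A: at 3 years per growth lamina, 2806 × 3 = 8418 years.
A: Mean rate = 844.4 mm / 8418 years ≈ 0.100 mm/yr.
Specimen B: at 3 years per growth lamina, 1566 × 3 = 4698 years. For B, 0.100 mm/year × 4698 years = 469.8 mm.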